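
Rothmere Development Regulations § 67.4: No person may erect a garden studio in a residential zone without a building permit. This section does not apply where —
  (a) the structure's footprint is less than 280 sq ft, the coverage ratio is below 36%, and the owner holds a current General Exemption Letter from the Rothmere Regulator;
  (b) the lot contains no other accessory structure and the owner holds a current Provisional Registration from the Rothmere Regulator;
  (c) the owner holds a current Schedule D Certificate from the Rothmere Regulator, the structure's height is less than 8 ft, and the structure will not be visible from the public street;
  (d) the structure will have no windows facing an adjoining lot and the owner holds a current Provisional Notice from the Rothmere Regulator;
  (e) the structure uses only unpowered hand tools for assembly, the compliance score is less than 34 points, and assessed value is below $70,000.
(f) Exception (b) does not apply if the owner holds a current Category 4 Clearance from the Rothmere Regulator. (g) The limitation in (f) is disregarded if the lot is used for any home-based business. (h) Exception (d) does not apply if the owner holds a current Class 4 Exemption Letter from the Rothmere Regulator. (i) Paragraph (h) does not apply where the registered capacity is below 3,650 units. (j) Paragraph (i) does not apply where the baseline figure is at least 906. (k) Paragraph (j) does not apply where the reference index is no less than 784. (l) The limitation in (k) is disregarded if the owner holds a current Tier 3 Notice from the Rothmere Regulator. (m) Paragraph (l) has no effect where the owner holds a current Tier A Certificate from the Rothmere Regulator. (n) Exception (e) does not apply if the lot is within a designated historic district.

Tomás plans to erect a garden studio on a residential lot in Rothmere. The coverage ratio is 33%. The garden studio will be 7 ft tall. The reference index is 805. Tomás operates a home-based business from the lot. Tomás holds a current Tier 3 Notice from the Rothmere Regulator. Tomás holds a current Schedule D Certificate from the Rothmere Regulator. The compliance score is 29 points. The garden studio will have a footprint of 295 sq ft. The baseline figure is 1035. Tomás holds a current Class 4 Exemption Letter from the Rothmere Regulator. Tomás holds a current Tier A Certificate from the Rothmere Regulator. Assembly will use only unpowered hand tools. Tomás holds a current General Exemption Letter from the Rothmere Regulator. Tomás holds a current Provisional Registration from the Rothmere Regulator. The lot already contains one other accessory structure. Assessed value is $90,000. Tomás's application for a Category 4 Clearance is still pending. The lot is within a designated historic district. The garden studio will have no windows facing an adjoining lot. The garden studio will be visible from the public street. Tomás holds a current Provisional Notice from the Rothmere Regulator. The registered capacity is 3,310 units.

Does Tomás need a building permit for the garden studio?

Exception (a) requires that the structure's footprint is less than 280 sq ft; but the structure's footprint is 295 sq ft, not less than 280 sq ft, so (a) is unavailable.
Exception (b) fails — the lot already has another accessory structure.
Exception (c) fails — the structure will be visible from the street.
Exception (d): no windows face an adjoining lot; a current Provisional Notice is held — every condition holds. As to paragraphs (h)–(m): (h) is engaged (a current Class 4 Exemption Letter is held), but is displaced by (i): (i) applies — the registered capacity is 3,310 units, below the 3,650 units limit. (j) would limit (i) — the baseline figure is 1,035, meeting the 906 threshold — but (k) sets (j) aside: (k) operates against (j): the reference index is 805, meeting the 784 threshold. (l) would limit (k) — a current Tier 3 Notice is held — but (m) sets (l) aside: (m) operates against (l): a current Tier A Certificate is held. Exception (d) stands.
Exception (e) requires that assessed value is below $70,000; but assessed value is $90,000, not below $70,000, so (e) is unavailable.

No — exception (d) applies; Tomás does not need a building permit.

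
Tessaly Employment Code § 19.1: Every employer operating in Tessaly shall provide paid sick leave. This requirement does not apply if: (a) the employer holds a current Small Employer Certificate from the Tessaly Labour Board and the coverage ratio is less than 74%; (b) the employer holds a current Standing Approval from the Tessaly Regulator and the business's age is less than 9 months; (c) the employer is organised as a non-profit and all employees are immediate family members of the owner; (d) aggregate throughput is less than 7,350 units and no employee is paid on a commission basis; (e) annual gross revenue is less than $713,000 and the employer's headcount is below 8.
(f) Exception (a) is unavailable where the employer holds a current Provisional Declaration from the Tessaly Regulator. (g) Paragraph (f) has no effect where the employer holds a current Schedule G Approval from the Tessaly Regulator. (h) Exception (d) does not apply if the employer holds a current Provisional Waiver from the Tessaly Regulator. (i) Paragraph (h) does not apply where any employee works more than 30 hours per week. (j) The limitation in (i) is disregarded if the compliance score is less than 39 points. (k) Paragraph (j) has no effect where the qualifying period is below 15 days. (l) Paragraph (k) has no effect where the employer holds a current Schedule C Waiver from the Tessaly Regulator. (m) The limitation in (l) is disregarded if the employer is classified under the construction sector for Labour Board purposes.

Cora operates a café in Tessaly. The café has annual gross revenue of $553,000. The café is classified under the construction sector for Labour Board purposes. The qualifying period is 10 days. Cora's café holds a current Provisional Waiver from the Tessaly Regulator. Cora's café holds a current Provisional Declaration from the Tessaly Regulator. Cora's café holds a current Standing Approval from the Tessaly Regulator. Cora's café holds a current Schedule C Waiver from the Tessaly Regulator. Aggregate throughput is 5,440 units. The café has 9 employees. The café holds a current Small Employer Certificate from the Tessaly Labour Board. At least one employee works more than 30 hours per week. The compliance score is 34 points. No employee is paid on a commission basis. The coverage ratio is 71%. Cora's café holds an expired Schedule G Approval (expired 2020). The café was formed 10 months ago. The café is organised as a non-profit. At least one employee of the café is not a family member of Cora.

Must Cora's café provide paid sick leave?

No — exception (d) applies; Cora's café is not required to provide paid sick leave.

All of (a)'s requirements are met (a current Small Employer Certificate is held; the coverage ratio is 71%, less than the 74% limit). But applying paragraphs (f)–(g): (f) operates against (a): a current Provisional Declaration is held. (g) is not triggered (no current Schedule G Approval is held), so (f) stands. So (a) is unavailable.
Exception (b) requires that the business's age is less than 9 months; but the business's age is 10 months, not less than 9 months, so (b) is unavailable.
Exception (c) does not apply: at least one employee is not a family member.
All of (d)'s requirements are met (aggregate throughput is 5,440 units, less than the 7,350 units limit; no employee is paid on commission). As to paragraphs (h)–(m): (h) would limit (d) — a current Provisional Waiver is held — but (i) sets (h) aside: (i) operates against (h): at least one employee exceeds 30 hours/week. (j) operates (the compliance score is 34 points, less than the 39 points limit), but yields to (k): (k) is engaged — the qualifying period is 10 days, below the 15 days limit. (l) is triggered (a current Schedule C Waiver is held), but is overridden by (m): (m) operates against (l): the café is classified under the construction sector. So (d) applies.
Exception (e) fails — the employer's headcount is 9, not below 8.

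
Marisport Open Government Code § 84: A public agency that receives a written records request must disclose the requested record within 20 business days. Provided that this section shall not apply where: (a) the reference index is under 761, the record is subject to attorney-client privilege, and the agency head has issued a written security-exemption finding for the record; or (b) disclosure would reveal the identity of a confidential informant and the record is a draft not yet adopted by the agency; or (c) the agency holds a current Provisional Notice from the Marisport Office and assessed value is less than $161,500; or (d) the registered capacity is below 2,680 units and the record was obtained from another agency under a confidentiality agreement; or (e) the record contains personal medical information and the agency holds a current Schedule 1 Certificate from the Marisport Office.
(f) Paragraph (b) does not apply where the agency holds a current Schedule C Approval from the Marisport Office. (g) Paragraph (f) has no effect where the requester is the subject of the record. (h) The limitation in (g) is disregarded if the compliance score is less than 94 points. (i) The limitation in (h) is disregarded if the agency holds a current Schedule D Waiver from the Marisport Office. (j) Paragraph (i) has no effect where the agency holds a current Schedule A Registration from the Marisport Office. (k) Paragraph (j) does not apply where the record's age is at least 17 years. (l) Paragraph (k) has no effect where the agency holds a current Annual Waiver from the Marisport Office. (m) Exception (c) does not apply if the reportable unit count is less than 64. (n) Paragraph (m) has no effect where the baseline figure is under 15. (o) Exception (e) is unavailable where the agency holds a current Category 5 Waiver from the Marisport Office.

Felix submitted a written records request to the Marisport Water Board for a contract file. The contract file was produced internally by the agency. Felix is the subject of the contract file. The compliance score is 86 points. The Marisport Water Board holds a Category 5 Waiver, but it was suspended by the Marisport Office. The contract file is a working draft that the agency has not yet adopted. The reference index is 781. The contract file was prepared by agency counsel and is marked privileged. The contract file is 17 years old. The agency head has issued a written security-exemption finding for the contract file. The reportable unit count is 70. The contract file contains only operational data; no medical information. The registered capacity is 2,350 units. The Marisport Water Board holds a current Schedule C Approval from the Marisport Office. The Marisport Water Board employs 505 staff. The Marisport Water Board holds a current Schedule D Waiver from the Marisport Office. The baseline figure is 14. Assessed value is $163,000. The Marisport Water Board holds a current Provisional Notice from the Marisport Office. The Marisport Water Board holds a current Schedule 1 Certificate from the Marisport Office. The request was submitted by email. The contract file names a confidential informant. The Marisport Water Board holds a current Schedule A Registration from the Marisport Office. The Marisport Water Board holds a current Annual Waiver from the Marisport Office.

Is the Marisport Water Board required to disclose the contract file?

Exception (a) requires that the reference index is under 761; but the reference index is 781, not under 761, so (a) is unavailable.
Exception (b)'s conditions are all satisfied: the contract file names a confidential informant; the contract file is an unadopted draft. However, paragraphs (f)–(l) must be considered: (f) operates — a current Schedule C Approval is held. (g) operates (Felix is the subject of the contract file), but is itself disapplied by (h): (h) is triggered — the compliance score is 86 points, less than the 94 points limit. (i) is triggered (a current Schedule D Waiver is held), but is itself disapplied by (j): (j) operates — a current Schedule A Registration is held. (k) applies (the record's age is 17 years, meeting the 17 years threshold), but is displaced by (l): (l) is triggered — a current Annual Waiver is held. So (b) is unavailable.
Exception (c) fails — assessed value is $163,000, not less than $161,500.
Exception (d) fails — the contract file was produced internally.
Exception (e) fails — the contract file contains only operational data.
No exception is made out. the Marisport Water Board falls within the general rule.

Yes — the Marisport Water Board must disclose the contract file.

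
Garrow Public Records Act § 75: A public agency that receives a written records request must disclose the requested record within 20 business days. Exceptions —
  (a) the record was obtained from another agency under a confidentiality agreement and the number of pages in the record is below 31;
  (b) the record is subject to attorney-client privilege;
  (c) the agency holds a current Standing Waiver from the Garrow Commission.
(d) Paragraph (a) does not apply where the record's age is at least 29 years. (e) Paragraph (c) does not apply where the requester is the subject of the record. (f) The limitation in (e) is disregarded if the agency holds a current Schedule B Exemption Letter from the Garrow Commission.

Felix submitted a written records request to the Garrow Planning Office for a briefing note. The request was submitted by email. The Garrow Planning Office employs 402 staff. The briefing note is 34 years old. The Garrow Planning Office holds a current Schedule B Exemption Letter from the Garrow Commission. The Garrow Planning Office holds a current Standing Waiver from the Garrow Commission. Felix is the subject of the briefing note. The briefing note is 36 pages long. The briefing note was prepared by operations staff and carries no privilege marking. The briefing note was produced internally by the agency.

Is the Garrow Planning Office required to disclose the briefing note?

No — exception (c) applies; the Garrow Planning Office is not required to disclose the briefing note.

Exception (a) fails — the briefing note was produced internally.
Exception (b) fails — the briefing note carries no privilege marking.
Exception (c): a current Standing Waiver is held — every condition holds. As to paragraphs (e)–(f): (e) would limit (c) — Felix is the subject of the briefing note — but (f) sets (e) aside: (f) is engaged — a current Schedule B Exemption Letter is held. Exception (c) stands.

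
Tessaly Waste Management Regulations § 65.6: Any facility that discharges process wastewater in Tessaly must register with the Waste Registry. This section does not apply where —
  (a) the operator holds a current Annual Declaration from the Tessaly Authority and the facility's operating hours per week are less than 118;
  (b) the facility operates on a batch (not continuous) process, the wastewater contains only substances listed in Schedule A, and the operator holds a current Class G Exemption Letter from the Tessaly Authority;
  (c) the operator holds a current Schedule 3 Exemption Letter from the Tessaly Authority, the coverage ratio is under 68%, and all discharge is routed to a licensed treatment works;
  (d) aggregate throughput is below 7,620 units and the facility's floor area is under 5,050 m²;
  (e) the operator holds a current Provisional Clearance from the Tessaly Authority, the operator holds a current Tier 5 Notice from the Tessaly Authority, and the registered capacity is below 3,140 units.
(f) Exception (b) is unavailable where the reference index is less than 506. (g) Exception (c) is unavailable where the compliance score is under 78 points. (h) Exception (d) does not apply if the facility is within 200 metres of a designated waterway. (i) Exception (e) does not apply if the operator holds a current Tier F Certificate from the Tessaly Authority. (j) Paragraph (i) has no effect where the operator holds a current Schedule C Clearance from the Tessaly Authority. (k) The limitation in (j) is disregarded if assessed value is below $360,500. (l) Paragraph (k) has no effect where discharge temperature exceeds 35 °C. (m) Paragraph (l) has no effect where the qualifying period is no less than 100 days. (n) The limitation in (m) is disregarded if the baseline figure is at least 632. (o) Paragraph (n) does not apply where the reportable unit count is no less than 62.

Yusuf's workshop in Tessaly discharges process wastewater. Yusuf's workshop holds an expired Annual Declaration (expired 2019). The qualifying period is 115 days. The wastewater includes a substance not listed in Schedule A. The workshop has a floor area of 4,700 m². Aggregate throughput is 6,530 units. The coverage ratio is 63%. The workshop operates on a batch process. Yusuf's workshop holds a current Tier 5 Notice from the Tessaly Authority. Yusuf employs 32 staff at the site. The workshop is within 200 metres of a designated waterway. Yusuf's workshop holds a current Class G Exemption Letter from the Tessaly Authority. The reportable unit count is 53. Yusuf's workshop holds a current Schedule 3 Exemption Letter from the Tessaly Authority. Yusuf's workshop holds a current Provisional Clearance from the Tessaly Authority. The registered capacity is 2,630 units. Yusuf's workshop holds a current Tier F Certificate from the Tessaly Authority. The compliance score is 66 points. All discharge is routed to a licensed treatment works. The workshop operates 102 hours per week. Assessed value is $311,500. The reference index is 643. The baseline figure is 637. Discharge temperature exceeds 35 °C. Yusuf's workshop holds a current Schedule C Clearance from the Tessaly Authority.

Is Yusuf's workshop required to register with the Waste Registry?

No — exception (e) applies; Yusuf's workshop is not required to register with the Waste Registry.

Exception (a) fails — there is no Annual Declaration in force.
Exception (b) requires that the wastewater contains only substances listed in Schedule A; but the wastewater includes a non-Schedule-A substance, so (b) is unavailable.
Exception (c): a current Schedule 3 Exemption Letter is held; the coverage ratio is 63%, under the 68% limit; discharge is routed to a licensed treatment works — every condition holds. But: (g) operates against (c): the compliance score is 66 points, under the 78 points limit. So (c) is unavailable.
Exception (d)'s conditions are all satisfied: aggregate throughput is 6,530 units, below the 7,620 units limit; the facility's floor area is 4,700 m², under the 5,050 m² limit. But: (h) applies — the workshop is within 200 m of a designated waterway. (d) is therefore removed.
Exception (e): a current Provisional Clearance is held; a current Tier 5 Notice is held; the registered capacity is 2,630 units, below the 3,140 units limit — every condition holds. As to paragraphs (i)–(o): (i) operates (a current Tier F Certificate is held), but is overridden by (j): (j) operates — a current Schedule C Clearance is held. (k) is triggered (assessed value is $311,500, below the $360,500 limit), but is itself disapplied by (l): (l) is triggered — discharge temperature exceeds 35 °C. (m) is triggered (the qualifying period is 115 days, meeting the 100 days threshold), but is set aside by (n): (n) applies — the baseline figure is 637, meeting the 632 threshold. (o) is inapplicable (the reportable unit count is 53, short of 62), so (n) stands. So (e) applies.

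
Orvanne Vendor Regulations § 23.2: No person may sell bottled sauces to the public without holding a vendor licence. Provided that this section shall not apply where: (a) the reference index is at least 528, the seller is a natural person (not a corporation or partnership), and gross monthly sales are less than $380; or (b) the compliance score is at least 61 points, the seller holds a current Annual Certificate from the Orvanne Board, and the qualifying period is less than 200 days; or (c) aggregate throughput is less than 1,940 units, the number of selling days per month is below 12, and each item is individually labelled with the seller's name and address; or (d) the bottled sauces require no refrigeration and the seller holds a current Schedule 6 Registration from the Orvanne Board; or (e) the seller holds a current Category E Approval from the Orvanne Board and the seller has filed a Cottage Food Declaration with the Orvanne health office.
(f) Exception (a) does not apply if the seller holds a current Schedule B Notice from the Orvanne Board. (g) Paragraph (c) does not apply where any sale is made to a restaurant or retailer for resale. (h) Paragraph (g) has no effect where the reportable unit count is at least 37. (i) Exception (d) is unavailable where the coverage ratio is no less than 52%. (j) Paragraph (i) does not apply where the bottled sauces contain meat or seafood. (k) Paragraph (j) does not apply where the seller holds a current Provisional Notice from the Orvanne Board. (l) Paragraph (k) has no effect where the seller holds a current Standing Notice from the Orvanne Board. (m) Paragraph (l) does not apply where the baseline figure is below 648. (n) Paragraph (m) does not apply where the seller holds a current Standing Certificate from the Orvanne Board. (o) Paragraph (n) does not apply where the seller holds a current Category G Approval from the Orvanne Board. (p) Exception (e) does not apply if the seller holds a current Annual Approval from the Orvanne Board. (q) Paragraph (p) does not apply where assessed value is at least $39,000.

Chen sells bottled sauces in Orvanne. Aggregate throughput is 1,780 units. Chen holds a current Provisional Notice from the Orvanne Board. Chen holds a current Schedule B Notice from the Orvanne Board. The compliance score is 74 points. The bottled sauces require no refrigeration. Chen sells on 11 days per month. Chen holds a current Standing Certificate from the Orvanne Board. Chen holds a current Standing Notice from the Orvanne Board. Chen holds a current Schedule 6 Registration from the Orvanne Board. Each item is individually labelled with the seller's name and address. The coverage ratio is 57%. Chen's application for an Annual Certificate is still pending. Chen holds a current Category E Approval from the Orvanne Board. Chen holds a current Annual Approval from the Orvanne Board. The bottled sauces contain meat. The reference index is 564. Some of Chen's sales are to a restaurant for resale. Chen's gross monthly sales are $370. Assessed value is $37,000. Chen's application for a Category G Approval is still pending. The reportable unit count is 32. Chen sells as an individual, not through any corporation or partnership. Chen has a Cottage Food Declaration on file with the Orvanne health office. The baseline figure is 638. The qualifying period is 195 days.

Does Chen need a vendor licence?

Exception (a)'s conditions are all satisfied: the reference index is 564, meeting the 528 threshold; the seller is a natural person; gross monthly sales are $370, less than the $380 limit. But applying paragraph (f): (f) operates — a current Schedule B Notice is held. Exception (a) does not apply.
Exception (b) does not apply: no current Annual Certificate is held.
Exception (c): aggregate throughput is 1,780 units, less than the 1,940 units limit; the number of selling days per month is 11, below the 12 limit; items are individually labelled — every condition holds. But applying paragraphs (g)–(h): (g) operates against (c): some sales are to a restaurant for resale. (h) is not engaged (the reportable unit count is 32, short of 37), so (g) stands. (c) is therefore removed.
Exception (d)'s conditions are all satisfied: the bottled sauces are shelf-stable; a current Schedule 6 Registration is held. As to paragraphs (i)–(o): (i) is triggered (the coverage ratio is 57%, meeting the 52% threshold), but is itself disapplied by (j): (j) operates against (i): the bottled sauces contain meat. (k) is engaged (a current Provisional Notice is held), but yields to (l): (l) applies — a current Standing Notice is held. (m) applies (the baseline figure is 638, below the 648 limit), but is itself disapplied by (n): (n) is engaged — a current Standing Certificate is held. (o), which would lift (n), is not triggered — the Category G Approval is not current. So (d) applies.
Exception (e): a current Category E Approval is held; a Cottage Food Declaration is on file — every condition holds. But applying paragraphs (p)–(q): (p) operates against (e): a current Annual Approval is held. (q) is inapplicable (assessed value is $37,000, short of $39,000), so (p) stands. Exception (e) does not apply.

No — exception (d) applies; Chen is not required to hold a vendor licence.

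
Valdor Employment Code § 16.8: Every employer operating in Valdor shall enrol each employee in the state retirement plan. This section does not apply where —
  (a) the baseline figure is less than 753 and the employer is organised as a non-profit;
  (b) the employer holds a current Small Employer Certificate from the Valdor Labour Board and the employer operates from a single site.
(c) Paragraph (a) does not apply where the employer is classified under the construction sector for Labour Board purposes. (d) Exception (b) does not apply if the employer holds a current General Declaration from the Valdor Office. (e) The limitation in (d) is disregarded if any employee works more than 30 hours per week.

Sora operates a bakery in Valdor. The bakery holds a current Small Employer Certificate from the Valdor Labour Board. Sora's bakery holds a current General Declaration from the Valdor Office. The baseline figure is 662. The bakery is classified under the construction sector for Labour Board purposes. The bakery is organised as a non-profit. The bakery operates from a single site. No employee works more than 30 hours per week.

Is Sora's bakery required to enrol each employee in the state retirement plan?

Yes — Sora's bakery must enrol each employee in the state retirement plan.

Exception (a)'s conditions are all satisfied: the baseline figure is 662, less than the 753 limit; the employer is a non-profit. Turning to paragraph (c): (c) operates against (a): the bakery is classified under the construction sector. (a) is therefore removed.
All of (b)'s requirements are met (a current Small Employer Certificate is held; the employer operates from a single site). Turning to paragraphs (d)–(e): (d) operates against (b): a current General Declaration is held. (e) is not triggered (no employee exceeds 30 hours/week), so (d) stands. Exception (b) does not apply.
No exception is made out. Sora's bakery falls within the general rule.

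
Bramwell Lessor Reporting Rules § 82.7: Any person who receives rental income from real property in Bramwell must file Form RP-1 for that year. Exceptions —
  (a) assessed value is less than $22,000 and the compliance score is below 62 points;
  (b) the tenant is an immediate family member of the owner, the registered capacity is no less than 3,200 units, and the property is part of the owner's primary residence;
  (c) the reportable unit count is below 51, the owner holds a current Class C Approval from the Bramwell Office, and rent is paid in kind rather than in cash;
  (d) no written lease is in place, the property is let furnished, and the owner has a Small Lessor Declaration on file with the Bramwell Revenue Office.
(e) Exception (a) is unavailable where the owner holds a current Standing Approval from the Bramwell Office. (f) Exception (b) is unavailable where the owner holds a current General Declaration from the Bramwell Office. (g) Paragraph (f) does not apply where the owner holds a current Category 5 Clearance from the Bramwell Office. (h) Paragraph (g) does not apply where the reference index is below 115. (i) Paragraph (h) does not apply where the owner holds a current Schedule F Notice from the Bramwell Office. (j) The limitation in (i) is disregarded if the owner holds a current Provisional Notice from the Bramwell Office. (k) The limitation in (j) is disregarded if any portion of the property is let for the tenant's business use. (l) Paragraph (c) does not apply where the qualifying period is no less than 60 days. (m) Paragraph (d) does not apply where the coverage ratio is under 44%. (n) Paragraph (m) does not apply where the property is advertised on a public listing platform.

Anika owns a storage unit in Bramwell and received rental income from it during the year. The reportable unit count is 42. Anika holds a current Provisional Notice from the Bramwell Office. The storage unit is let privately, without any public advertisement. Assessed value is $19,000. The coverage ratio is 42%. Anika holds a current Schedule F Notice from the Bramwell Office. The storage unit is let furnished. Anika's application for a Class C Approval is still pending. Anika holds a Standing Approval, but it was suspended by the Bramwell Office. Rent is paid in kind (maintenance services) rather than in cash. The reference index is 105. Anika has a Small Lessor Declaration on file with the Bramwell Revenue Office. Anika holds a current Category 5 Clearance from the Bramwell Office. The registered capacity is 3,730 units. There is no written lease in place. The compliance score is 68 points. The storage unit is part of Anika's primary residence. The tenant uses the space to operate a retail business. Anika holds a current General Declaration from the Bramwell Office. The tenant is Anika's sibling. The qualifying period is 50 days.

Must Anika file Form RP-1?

No — exception (b) applies; Anika is not required to file Form RP-1.

Exception (a) requires that the compliance score is below 62 points; but the compliance score is 68 points, not below 62 points, so (a) is unavailable.
All of (b)'s requirements are met (the tenant is an immediate family member; the registered capacity is 3,730 units, meeting the 3,200 units threshold; the storage unit is part of the primary residence). Considering the limiting provisions: (f) would limit (b) — a current General Declaration is held — but (g) sets (f) aside: (g) operates against (f): a current Category 5 Clearance is held. (h) would limit (g) — the reference index is 105, below the 115 limit — but (i) sets (h) aside: (i) operates against (h): a current Schedule F Notice is held. (j) would limit (i) — a current Provisional Notice is held — but (k) sets (j) aside: (k) applies — the space is let for business use. (b) remains available.
Exception (c) requires that the owner holds a current Class C Approval from the Bramwell Office; but there is no Class C Approval in force, so (c) is unavailable.
Exception (d)'s conditions are all satisfied: there is no written lease; the property is let furnished; a Small Lessor Declaration is on file. Turning to paragraphs (m)–(n): (m) is engaged — the coverage ratio is 42%, under the 44% limit. (n) does not operate here (the property is let privately without advertisement), so (m) stands. (d) is therefore removed.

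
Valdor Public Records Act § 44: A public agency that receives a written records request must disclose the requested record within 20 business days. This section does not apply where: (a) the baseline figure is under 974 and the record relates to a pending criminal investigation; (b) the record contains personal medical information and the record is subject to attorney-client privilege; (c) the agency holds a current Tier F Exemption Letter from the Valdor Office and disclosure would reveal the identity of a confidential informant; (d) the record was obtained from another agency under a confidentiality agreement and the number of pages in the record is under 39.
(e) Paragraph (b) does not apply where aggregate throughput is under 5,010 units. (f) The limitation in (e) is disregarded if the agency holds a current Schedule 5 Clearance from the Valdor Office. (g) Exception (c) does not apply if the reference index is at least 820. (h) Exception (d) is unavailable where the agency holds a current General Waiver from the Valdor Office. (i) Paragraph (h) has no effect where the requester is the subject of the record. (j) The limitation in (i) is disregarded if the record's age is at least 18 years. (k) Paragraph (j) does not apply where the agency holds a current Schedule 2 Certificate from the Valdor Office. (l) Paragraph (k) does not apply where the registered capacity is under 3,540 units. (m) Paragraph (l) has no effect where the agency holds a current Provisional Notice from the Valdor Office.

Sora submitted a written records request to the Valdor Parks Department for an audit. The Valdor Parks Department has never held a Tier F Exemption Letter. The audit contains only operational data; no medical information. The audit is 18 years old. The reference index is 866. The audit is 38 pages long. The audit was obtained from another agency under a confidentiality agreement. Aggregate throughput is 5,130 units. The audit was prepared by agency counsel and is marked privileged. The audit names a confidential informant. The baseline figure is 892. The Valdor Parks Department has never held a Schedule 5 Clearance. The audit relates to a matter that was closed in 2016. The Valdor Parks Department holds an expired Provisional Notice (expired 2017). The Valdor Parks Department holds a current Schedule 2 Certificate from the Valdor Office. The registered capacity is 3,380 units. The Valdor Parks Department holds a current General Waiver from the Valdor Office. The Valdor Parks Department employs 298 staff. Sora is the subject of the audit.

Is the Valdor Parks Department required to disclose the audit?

Yes — the Valdor Parks Department must disclose the audit.

Exception (a) fails — the audit relates to a closed matter.
Exception (b) does not apply: the audit contains only operational data.
Exception (c) does not apply: no current Tier F Exemption Letter is held.
Exception (d) is satisfied on its face — the audit was obtained under a confidentiality agreement; the number of pages in the record is 38, under the 39 limit. But applying paragraphs (h)–(m): (h) operates against (d): a current General Waiver is held. (i) would limit (h) — Sora is the subject of the audit — but (j) sets (i) aside: (j) is engaged — the record's age is 18 years, meeting the 18 years threshold. (k) would limit (j) — a current Schedule 2 Certificate is held — but (l) sets (k) aside: (l) operates against (k): the registered capacity is 3,380 units, under the 3,540 units limit. (m), which would lift (l), is not engaged — no current Provisional Notice is held. Exception (d) does not apply.
No exception displaces § 44.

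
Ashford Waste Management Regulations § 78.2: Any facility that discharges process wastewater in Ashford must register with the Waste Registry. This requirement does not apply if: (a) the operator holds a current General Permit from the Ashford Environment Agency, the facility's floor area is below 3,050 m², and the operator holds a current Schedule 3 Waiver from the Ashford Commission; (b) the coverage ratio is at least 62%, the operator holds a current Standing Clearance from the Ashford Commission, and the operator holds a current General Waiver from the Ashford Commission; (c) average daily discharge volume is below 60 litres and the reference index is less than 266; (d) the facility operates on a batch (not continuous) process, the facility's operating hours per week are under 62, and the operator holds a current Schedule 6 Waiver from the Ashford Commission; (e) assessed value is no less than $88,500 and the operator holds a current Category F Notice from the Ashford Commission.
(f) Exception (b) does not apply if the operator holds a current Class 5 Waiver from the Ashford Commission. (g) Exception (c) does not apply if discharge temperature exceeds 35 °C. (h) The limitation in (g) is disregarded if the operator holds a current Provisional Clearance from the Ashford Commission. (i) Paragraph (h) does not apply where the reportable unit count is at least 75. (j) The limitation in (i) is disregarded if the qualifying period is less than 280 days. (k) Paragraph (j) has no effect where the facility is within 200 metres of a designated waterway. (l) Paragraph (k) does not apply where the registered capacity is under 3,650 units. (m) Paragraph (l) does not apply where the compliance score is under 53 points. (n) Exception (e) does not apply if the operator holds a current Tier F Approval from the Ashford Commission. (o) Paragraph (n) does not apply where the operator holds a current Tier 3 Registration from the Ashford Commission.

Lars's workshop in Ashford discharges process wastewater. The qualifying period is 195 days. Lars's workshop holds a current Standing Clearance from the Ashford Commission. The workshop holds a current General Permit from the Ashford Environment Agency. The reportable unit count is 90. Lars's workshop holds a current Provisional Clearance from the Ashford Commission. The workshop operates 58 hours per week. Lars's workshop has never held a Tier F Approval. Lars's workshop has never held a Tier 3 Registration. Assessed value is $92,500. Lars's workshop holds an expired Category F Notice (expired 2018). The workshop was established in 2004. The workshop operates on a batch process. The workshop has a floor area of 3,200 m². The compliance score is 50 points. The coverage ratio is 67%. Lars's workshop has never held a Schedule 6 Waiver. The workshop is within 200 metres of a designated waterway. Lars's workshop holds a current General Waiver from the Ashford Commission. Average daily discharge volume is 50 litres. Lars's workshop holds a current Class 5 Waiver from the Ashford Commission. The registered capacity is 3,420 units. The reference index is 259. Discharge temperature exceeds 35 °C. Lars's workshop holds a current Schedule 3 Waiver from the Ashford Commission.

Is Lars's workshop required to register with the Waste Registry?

Exception (a) requires that the facility's floor area is below 3,050 m²; but the facility's floor area is 3,200 m², not below 3,050 m², so (a) is unavailable.
Exception (b): the coverage ratio is 67%, meeting the 62% threshold; a current Standing Clearance is held; a current General Waiver is held — every condition holds. Turning to paragraph (f): (f) operates against (b): a current Class 5 Waiver is held. Exception (b) does not apply.
Exception (c) is satisfied on its face — average daily discharge volume is 50 litres, below the 60 litres limit; the reference index is 259, less than the 266 limit. But applying paragraphs (g)–(m): (g) operates against (c): discharge temperature exceeds 35 °C. (h) would limit (g) — a current Provisional Clearance is held — but (i) sets (h) aside: (i) operates against (h): the reportable unit count is 90, meeting the 75 threshold. (j) would limit (i) — the qualifying period is 195 days, less than the 280 days limit — but (k) sets (j) aside: (k) operates against (j): the workshop is within 200 m of a designated waterway. (l) would limit (k) — the registered capacity is 3,420 units, under the 3,650 units limit — but (m) sets (l) aside: (m) operates against (l): the compliance score is 50 points, under the 53 points limit. So (c) is unavailable.
Exception (d) requires that the operator holds a current Schedule 6 Waiver from the Ashford Commission; but no current Schedule 6 Waiver is held, so (d) is unavailable.
Exception (e) requires that the operator holds a current Category F Notice from the Ashford Commission; but there is no Category F Notice in force, so (e) is unavailable.
Every exception is unavailable, so the rule governs.

Yes — Lars's workshop must register with the Waste Registry.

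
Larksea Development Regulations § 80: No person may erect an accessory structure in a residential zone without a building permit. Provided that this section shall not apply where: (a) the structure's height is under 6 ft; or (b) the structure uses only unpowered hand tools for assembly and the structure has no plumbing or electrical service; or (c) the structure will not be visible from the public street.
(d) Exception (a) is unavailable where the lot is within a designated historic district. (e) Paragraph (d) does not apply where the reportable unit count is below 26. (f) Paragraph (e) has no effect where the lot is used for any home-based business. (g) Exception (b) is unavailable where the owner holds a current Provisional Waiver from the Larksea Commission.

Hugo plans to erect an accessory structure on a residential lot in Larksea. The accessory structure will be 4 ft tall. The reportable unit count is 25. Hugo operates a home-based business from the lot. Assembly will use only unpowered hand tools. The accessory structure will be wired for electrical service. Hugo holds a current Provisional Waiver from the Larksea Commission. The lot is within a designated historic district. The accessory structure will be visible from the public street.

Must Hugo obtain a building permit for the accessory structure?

Yes — Hugo must obtain a building permit.

Exception (a)'s conditions are all satisfied: the structure's height is 4 ft, under the 6 ft limit. But applying paragraphs (d)–(f): (d) is engaged — the lot is in a historic district. (e) would limit (d) — the reportable unit count is 25, below the 26 limit — but (f) sets (e) aside: (f) operates — a home-based business operates on the lot. Exception (a) does not apply.
Exception (b) requires that the structure has no plumbing or electrical service; but electrical service is planned, so (b) is unavailable.
Exception (c) does not apply: the structure will be visible from the street.
None of the exceptions is available; § 80 applies in full.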